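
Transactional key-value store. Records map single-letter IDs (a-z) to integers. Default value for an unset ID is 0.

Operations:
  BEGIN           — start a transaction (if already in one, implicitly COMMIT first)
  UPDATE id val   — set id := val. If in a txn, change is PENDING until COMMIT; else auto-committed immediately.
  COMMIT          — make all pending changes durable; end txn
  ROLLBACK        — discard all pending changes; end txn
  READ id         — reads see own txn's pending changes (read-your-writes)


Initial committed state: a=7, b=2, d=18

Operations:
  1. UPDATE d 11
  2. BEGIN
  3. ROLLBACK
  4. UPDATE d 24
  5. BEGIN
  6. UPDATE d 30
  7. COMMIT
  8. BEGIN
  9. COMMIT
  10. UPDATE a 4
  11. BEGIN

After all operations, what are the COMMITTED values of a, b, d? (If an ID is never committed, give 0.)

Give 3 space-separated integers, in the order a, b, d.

Answer: 4 2 30

Derivation:
Initial committed: {a=7, b=2, d=18}
Op 1: UPDATE d=11 (auto-commit; committed d=11)
Op 2: BEGIN: in_txn=True, pending={}
Op 3: ROLLBACK: discarded pending []; in_txn=False
Op 4: UPDATE d=24 (auto-commit; committed d=24)
Op 5: BEGIN: in_txn=True, pending={}
Op 6: UPDATE d=30 (pending; pending now {d=30})
Op 7: COMMIT: merged ['d'] into committed; committed now {a=7, b=2, d=30}
Op 8: BEGIN: in_txn=True, pending={}
Op 9: COMMIT: merged [] into committed; committed now {a=7, b=2, d=30}
Op 10: UPDATE a=4 (auto-commit; committed a=4)
Op 11: BEGIN: in_txn=True, pending={}
Final committed: {a=4, b=2, d=30}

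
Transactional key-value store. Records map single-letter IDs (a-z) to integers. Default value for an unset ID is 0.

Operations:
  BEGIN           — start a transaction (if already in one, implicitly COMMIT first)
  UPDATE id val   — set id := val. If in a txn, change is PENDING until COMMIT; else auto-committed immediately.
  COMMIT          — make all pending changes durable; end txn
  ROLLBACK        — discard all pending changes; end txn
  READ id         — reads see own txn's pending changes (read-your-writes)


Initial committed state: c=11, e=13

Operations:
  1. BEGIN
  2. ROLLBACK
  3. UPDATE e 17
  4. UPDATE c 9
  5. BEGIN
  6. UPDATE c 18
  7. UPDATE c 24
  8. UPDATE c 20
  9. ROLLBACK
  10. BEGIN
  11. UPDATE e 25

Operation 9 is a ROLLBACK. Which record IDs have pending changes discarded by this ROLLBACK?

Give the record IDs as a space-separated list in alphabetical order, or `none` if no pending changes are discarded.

Initial committed: {c=11, e=13}
Op 1: BEGIN: in_txn=True, pending={}
Op 2: ROLLBACK: discarded pending []; in_txn=False
Op 3: UPDATE e=17 (auto-commit; committed e=17)
Op 4: UPDATE c=9 (auto-commit; committed c=9)
Op 5: BEGIN: in_txn=True, pending={}
Op 6: UPDATE c=18 (pending; pending now {c=18})
Op 7: UPDATE c=24 (pending; pending now {c=24})
Op 8: UPDATE c=20 (pending; pending now {c=20})
Op 9: ROLLBACK: discarded pending ['c']; in_txn=False
Op 10: BEGIN: in_txn=True, pending={}
Op 11: UPDATE e=25 (pending; pending now {e=25})
ROLLBACK at op 9 discards: ['c']

Answer: c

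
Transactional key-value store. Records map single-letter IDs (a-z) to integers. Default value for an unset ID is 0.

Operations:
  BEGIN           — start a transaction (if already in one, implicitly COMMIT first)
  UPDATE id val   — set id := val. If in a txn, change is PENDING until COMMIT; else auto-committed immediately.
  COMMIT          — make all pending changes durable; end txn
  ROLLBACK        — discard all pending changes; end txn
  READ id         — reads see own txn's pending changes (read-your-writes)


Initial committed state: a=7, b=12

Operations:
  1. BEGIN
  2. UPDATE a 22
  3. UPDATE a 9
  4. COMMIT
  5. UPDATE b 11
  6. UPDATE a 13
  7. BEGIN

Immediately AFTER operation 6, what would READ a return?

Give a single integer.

Answer: 13

Derivation:
Initial committed: {a=7, b=12}
Op 1: BEGIN: in_txn=True, pending={}
Op 2: UPDATE a=22 (pending; pending now {a=22})
Op 3: UPDATE a=9 (pending; pending now {a=9})
Op 4: COMMIT: merged ['a'] into committed; committed now {a=9, b=12}
Op 5: UPDATE b=11 (auto-commit; committed b=11)
Op 6: UPDATE a=13 (auto-commit; committed a=13)
After op 6: visible(a) = 13 (pending={}, committed={a=13, b=11})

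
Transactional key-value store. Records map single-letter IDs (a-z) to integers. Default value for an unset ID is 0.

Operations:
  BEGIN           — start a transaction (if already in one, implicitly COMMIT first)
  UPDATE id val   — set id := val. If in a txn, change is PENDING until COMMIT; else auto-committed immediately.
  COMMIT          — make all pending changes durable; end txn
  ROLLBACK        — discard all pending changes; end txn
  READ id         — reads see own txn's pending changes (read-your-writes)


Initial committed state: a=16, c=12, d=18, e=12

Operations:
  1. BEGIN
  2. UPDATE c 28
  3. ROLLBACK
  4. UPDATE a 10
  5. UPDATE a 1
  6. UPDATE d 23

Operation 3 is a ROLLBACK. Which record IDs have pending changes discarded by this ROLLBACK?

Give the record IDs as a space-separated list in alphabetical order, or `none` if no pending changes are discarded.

Initial committed: {a=16, c=12, d=18, e=12}
Op 1: BEGIN: in_txn=True, pending={}
Op 2: UPDATE c=28 (pending; pending now {c=28})
Op 3: ROLLBACK: discarded pending ['c']; in_txn=False
Op 4: UPDATE a=10 (auto-commit; committed a=10)
Op 5: UPDATE a=1 (auto-commit; committed a=1)
Op 6: UPDATE d=23 (auto-commit; committed d=23)
ROLLBACK at op 3 discards: ['c']

Answer: c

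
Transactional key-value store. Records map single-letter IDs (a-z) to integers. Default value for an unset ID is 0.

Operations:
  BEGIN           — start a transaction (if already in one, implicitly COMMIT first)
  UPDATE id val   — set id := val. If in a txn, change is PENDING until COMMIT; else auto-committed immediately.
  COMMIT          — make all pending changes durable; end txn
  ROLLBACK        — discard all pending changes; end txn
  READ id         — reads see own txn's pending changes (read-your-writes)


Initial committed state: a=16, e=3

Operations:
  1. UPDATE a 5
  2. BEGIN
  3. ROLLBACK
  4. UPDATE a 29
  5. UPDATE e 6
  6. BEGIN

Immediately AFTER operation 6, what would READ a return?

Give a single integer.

Initial committed: {a=16, e=3}
Op 1: UPDATE a=5 (auto-commit; committed a=5)
Op 2: BEGIN: in_txn=True, pending={}
Op 3: ROLLBACK: discarded pending []; in_txn=False
Op 4: UPDATE a=29 (auto-commit; committed a=29)
Op 5: UPDATE e=6 (auto-commit; committed e=6)
Op 6: BEGIN: in_txn=True, pending={}
After op 6: visible(a) = 29 (pending={}, committed={a=29, e=6})

Answer: 29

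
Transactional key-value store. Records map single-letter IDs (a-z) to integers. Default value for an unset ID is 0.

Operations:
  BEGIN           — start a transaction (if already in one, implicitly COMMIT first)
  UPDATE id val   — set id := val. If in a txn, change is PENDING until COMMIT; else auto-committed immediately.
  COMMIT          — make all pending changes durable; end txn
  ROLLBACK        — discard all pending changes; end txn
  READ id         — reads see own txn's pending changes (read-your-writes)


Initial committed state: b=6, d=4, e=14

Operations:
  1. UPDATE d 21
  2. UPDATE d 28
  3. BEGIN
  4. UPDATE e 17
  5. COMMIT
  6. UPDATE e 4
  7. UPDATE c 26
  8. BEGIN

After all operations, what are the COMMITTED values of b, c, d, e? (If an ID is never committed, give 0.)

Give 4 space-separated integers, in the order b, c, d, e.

Initial committed: {b=6, d=4, e=14}
Op 1: UPDATE d=21 (auto-commit; committed d=21)
Op 2: UPDATE d=28 (auto-commit; committed d=28)
Op 3: BEGIN: in_txn=True, pending={}
Op 4: UPDATE e=17 (pending; pending now {e=17})
Op 5: COMMIT: merged ['e'] into committed; committed now {b=6, d=28, e=17}
Op 6: UPDATE e=4 (auto-commit; committed e=4)
Op 7: UPDATE c=26 (auto-commit; committed c=26)
Op 8: BEGIN: in_txn=True, pending={}
Final committed: {b=6, c=26, d=28, e=4}

Answer: 6 26 28 4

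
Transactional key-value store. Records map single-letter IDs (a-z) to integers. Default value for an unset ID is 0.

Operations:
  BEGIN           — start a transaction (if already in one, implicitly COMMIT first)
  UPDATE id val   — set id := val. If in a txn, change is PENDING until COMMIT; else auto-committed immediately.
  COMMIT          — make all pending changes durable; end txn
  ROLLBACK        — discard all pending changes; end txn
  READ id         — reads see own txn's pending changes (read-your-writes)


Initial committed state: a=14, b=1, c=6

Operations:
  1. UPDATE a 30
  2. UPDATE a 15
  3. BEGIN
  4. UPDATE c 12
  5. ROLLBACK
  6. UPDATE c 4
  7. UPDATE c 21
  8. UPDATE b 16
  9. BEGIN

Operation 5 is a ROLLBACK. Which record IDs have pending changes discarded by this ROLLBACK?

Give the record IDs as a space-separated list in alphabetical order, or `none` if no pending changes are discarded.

Answer: c

Derivation:
Initial committed: {a=14, b=1, c=6}
Op 1: UPDATE a=30 (auto-commit; committed a=30)
Op 2: UPDATE a=15 (auto-commit; committed a=15)
Op 3: BEGIN: in_txn=True, pending={}
Op 4: UPDATE c=12 (pending; pending now {c=12})
Op 5: ROLLBACK: discarded pending ['c']; in_txn=False
Op 6: UPDATE c=4 (auto-commit; committed c=4)
Op 7: UPDATE c=21 (auto-commit; committed c=21)
Op 8: UPDATE b=16 (auto-commit; committed b=16)
Op 9: BEGIN: in_txn=True, pending={}
ROLLBACK at op 5 discards: ['c']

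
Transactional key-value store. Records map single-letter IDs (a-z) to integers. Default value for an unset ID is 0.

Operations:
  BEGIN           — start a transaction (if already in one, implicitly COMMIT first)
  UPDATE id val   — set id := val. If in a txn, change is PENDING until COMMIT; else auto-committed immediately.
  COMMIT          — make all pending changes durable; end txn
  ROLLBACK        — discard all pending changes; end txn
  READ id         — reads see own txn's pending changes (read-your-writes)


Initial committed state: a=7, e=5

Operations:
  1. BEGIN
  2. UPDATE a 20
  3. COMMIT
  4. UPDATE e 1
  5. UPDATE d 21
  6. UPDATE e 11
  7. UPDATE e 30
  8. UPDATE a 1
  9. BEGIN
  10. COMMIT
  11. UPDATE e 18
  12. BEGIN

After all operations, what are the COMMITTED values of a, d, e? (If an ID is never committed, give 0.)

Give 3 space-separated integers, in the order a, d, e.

Answer: 1 21 18

Derivation:
Initial committed: {a=7, e=5}
Op 1: BEGIN: in_txn=True, pending={}
Op 2: UPDATE a=20 (pending; pending now {a=20})
Op 3: COMMIT: merged ['a'] into committed; committed now {a=20, e=5}
Op 4: UPDATE e=1 (auto-commit; committed e=1)
Op 5: UPDATE d=21 (auto-commit; committed d=21)
Op 6: UPDATE e=11 (auto-commit; committed e=11)
Op 7: UPDATE e=30 (auto-commit; committed e=30)
Op 8: UPDATE a=1 (auto-commit; committed a=1)
Op 9: BEGIN: in_txn=True, pending={}
Op 10: COMMIT: merged [] into committed; committed now {a=1, d=21, e=30}
Op 11: UPDATE e=18 (auto-commit; committed e=18)
Op 12: BEGIN: in_txn=True, pending={}
Final committed: {a=1, d=21, e=18}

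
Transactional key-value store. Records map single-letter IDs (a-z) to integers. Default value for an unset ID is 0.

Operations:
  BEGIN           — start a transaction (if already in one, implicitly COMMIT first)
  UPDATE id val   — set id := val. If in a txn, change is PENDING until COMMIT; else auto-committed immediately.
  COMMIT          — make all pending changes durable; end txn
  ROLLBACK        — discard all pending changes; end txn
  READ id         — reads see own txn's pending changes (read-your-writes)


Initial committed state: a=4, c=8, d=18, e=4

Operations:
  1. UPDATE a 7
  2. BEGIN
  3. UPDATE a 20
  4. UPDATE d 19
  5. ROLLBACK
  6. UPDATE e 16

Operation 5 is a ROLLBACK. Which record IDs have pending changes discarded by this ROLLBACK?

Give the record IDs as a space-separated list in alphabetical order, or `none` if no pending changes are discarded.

Initial committed: {a=4, c=8, d=18, e=4}
Op 1: UPDATE a=7 (auto-commit; committed a=7)
Op 2: BEGIN: in_txn=True, pending={}
Op 3: UPDATE a=20 (pending; pending now {a=20})
Op 4: UPDATE d=19 (pending; pending now {a=20, d=19})
Op 5: ROLLBACK: discarded pending ['a', 'd']; in_txn=False
Op 6: UPDATE e=16 (auto-commit; committed e=16)
ROLLBACK at op 5 discards: ['a', 'd']

Answer: a d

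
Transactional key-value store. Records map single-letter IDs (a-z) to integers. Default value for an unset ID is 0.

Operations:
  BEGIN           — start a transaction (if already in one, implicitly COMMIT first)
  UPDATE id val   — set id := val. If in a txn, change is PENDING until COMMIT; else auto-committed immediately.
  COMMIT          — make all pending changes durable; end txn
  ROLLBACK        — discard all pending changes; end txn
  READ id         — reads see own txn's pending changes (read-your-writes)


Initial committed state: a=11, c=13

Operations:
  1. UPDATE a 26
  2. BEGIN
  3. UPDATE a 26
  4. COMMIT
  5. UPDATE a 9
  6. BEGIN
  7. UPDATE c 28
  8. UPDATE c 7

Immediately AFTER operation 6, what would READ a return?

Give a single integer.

Answer: 9

Derivation:
Initial committed: {a=11, c=13}
Op 1: UPDATE a=26 (auto-commit; committed a=26)
Op 2: BEGIN: in_txn=True, pending={}
Op 3: UPDATE a=26 (pending; pending now {a=26})
Op 4: COMMIT: merged ['a'] into committed; committed now {a=26, c=13}
Op 5: UPDATE a=9 (auto-commit; committed a=9)
Op 6: BEGIN: in_txn=True, pending={}
After op 6: visible(a) = 9 (pending={}, committed={a=9, c=13})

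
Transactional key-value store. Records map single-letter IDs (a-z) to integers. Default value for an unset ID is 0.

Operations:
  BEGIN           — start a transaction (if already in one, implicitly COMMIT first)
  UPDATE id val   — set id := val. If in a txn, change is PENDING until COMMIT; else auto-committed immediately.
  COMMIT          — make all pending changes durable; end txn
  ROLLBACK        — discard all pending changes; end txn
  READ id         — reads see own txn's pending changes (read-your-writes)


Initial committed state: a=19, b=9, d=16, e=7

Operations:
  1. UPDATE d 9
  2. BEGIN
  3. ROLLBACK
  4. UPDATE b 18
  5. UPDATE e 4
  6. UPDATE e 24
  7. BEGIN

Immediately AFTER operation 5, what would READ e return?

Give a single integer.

Answer: 4

Derivation:
Initial committed: {a=19, b=9, d=16, e=7}
Op 1: UPDATE d=9 (auto-commit; committed d=9)
Op 2: BEGIN: in_txn=True, pending={}
Op 3: ROLLBACK: discarded pending []; in_txn=False
Op 4: UPDATE b=18 (auto-commit; committed b=18)
Op 5: UPDATE e=4 (auto-commit; committed e=4)
After op 5: visible(e) = 4 (pending={}, committed={a=19, b=18, d=9, e=4})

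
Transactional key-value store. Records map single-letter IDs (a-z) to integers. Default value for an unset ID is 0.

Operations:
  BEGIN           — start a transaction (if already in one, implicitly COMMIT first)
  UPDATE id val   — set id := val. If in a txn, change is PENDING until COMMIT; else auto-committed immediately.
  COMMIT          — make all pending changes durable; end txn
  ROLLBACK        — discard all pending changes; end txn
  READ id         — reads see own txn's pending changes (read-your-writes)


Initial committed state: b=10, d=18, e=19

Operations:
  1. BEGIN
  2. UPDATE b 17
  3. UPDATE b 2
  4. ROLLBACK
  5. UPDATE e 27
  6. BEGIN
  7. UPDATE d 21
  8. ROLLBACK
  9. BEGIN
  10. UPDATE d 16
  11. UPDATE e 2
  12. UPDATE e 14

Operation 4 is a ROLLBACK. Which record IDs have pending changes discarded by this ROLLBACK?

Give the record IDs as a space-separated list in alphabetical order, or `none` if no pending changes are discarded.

Answer: b

Derivation:
Initial committed: {b=10, d=18, e=19}
Op 1: BEGIN: in_txn=True, pending={}
Op 2: UPDATE b=17 (pending; pending now {b=17})
Op 3: UPDATE b=2 (pending; pending now {b=2})
Op 4: ROLLBACK: discarded pending ['b']; in_txn=False
Op 5: UPDATE e=27 (auto-commit; committed e=27)
Op 6: BEGIN: in_txn=True, pending={}
Op 7: UPDATE d=21 (pending; pending now {d=21})
Op 8: ROLLBACK: discarded pending ['d']; in_txn=False
Op 9: BEGIN: in_txn=True, pending={}
Op 10: UPDATE d=16 (pending; pending now {d=16})
Op 11: UPDATE e=2 (pending; pending now {d=16, e=2})
Op 12: UPDATE e=14 (pending; pending now {d=16, e=14})
ROLLBACK at op 4 discards: ['b']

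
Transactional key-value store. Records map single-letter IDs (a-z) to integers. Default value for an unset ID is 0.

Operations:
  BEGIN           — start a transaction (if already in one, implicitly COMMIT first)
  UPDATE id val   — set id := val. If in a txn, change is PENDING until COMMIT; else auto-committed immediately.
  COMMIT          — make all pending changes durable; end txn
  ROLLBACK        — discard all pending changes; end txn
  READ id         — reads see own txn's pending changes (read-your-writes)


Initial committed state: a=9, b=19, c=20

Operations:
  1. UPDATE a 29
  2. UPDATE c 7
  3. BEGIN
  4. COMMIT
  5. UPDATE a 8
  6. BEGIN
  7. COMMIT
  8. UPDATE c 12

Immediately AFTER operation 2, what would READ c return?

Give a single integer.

Answer: 7

Derivation:
Initial committed: {a=9, b=19, c=20}
Op 1: UPDATE a=29 (auto-commit; committed a=29)
Op 2: UPDATE c=7 (auto-commit; committed c=7)
After op 2: visible(c) = 7 (pending={}, committed={a=29, b=19, c=7})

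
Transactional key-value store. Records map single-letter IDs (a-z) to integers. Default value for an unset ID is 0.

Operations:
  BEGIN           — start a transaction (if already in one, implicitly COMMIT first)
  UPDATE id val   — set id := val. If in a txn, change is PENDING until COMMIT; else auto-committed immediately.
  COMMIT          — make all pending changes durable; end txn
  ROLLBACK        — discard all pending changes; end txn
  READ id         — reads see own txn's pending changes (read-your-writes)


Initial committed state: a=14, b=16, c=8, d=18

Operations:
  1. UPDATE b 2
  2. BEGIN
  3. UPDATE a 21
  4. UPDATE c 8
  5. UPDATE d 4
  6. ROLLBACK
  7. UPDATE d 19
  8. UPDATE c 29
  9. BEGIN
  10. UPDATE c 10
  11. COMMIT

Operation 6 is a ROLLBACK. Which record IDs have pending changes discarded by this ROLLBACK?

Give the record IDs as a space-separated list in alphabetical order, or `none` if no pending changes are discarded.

Initial committed: {a=14, b=16, c=8, d=18}
Op 1: UPDATE b=2 (auto-commit; committed b=2)
Op 2: BEGIN: in_txn=True, pending={}
Op 3: UPDATE a=21 (pending; pending now {a=21})
Op 4: UPDATE c=8 (pending; pending now {a=21, c=8})
Op 5: UPDATE d=4 (pending; pending now {a=21, c=8, d=4})
Op 6: ROLLBACK: discarded pending ['a', 'c', 'd']; in_txn=False
Op 7: UPDATE d=19 (auto-commit; committed d=19)
Op 8: UPDATE c=29 (auto-commit; committed c=29)
Op 9: BEGIN: in_txn=True, pending={}
Op 10: UPDATE c=10 (pending; pending now {c=10})
Op 11: COMMIT: merged ['c'] into committed; committed now {a=14, b=2, c=10, d=19}
ROLLBACK at op 6 discards: ['a', 'c', 'd']

Answer: a c d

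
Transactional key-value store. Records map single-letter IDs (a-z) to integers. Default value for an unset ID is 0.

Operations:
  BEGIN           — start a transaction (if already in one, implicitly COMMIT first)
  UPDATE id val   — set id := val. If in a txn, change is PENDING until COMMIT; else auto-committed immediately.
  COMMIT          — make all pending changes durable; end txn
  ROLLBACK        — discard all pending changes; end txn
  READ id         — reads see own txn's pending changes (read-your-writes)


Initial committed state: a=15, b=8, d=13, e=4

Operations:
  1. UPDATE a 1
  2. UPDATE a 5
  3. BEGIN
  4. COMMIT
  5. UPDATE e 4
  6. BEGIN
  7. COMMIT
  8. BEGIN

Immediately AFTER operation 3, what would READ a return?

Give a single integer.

Answer: 5

Derivation:
Initial committed: {a=15, b=8, d=13, e=4}
Op 1: UPDATE a=1 (auto-commit; committed a=1)
Op 2: UPDATE a=5 (auto-commit; committed a=5)
Op 3: BEGIN: in_txn=True, pending={}
After op 3: visible(a) = 5 (pending={}, committed={a=5, b=8, d=13, e=4})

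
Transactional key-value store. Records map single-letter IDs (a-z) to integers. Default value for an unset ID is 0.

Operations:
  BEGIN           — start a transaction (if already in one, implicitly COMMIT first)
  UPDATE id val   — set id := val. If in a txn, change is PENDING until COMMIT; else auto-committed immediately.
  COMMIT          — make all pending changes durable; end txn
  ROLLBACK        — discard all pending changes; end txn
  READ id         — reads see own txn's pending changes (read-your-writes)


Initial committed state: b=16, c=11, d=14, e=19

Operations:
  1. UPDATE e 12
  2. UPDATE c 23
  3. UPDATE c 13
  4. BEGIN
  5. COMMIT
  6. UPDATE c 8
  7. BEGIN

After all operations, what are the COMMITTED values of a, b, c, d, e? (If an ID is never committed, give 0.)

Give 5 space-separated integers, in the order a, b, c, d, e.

Initial committed: {b=16, c=11, d=14, e=19}
Op 1: UPDATE e=12 (auto-commit; committed e=12)
Op 2: UPDATE c=23 (auto-commit; committed c=23)
Op 3: UPDATE c=13 (auto-commit; committed c=13)
Op 4: BEGIN: in_txn=True, pending={}
Op 5: COMMIT: merged [] into committed; committed now {b=16, c=13, d=14, e=12}
Op 6: UPDATE c=8 (auto-commit; committed c=8)
Op 7: BEGIN: in_txn=True, pending={}
Final committed: {b=16, c=8, d=14, e=12}

Answer: 0 16 8 14 12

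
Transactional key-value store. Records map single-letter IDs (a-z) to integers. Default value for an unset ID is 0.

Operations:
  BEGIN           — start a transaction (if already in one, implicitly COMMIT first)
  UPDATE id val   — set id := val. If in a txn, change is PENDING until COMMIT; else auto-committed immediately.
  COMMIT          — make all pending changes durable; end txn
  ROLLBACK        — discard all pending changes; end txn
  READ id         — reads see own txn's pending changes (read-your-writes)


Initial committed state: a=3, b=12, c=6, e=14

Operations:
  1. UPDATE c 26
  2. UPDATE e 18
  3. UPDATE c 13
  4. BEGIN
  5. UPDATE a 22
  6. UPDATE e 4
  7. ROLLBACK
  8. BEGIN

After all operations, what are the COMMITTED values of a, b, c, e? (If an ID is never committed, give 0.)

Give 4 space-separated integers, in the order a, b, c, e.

Answer: 3 12 13 18

Derivation:
Initial committed: {a=3, b=12, c=6, e=14}
Op 1: UPDATE c=26 (auto-commit; committed c=26)
Op 2: UPDATE e=18 (auto-commit; committed e=18)
Op 3: UPDATE c=13 (auto-commit; committed c=13)
Op 4: BEGIN: in_txn=True, pending={}
Op 5: UPDATE a=22 (pending; pending now {a=22})
Op 6: UPDATE e=4 (pending; pending now {a=22, e=4})
Op 7: ROLLBACK: discarded pending ['a', 'e']; in_txn=False
Op 8: BEGIN: in_txn=True, pending={}
Final committed: {a=3, b=12, c=13, e=18}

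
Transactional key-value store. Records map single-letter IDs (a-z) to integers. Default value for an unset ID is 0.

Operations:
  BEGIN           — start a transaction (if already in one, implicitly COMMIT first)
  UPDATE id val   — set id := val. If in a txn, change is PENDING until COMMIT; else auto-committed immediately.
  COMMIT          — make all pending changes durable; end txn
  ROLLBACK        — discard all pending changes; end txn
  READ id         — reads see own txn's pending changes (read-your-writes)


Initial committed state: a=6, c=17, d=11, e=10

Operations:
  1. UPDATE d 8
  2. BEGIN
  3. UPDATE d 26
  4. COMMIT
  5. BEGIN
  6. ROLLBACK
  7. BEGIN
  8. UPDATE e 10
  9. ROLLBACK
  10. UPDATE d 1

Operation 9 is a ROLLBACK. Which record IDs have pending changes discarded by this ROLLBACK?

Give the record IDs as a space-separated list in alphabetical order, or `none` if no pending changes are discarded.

Initial committed: {a=6, c=17, d=11, e=10}
Op 1: UPDATE d=8 (auto-commit; committed d=8)
Op 2: BEGIN: in_txn=True, pending={}
Op 3: UPDATE d=26 (pending; pending now {d=26})
Op 4: COMMIT: merged ['d'] into committed; committed now {a=6, c=17, d=26, e=10}
Op 5: BEGIN: in_txn=True, pending={}
Op 6: ROLLBACK: discarded pending []; in_txn=False
Op 7: BEGIN: in_txn=True, pending={}
Op 8: UPDATE e=10 (pending; pending now {e=10})
Op 9: ROLLBACK: discarded pending ['e']; in_txn=False
Op 10: UPDATE d=1 (auto-commit; committed d=1)
ROLLBACK at op 9 discards: ['e']

Answer: e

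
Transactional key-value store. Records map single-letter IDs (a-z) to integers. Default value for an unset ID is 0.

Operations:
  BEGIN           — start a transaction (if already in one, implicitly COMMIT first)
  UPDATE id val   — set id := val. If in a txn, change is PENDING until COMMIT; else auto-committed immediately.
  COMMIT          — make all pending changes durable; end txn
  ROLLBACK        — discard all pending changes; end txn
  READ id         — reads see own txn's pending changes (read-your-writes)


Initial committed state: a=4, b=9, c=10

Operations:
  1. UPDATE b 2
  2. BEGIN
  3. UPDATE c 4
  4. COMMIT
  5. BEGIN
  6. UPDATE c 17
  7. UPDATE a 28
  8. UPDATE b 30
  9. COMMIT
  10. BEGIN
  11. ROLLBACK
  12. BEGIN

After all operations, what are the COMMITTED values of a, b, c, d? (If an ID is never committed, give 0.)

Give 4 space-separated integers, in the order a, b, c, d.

Answer: 28 30 17 0

Derivation:
Initial committed: {a=4, b=9, c=10}
Op 1: UPDATE b=2 (auto-commit; committed b=2)
Op 2: BEGIN: in_txn=True, pending={}
Op 3: UPDATE c=4 (pending; pending now {c=4})
Op 4: COMMIT: merged ['c'] into committed; committed now {a=4, b=2, c=4}
Op 5: BEGIN: in_txn=True, pending={}
Op 6: UPDATE c=17 (pending; pending now {c=17})
Op 7: UPDATE a=28 (pending; pending now {a=28, c=17})
Op 8: UPDATE b=30 (pending; pending now {a=28, b=30, c=17})
Op 9: COMMIT: merged ['a', 'b', 'c'] into committed; committed now {a=28, b=30, c=17}
Op 10: BEGIN: in_txn=True, pending={}
Op 11: ROLLBACK: discarded pending []; in_txn=False
Op 12: BEGIN: in_txn=True, pending={}
Final committed: {a=28, b=30, c=17}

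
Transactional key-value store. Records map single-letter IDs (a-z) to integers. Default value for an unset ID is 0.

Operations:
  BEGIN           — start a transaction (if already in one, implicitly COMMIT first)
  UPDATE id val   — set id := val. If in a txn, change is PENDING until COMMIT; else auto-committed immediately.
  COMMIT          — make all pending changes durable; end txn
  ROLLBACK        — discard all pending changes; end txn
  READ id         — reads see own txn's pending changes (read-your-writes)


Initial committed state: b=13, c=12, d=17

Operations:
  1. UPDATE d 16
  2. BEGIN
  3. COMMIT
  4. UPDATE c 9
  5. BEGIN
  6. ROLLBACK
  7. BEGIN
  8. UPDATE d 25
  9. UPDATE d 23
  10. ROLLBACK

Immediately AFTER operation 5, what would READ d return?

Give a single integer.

Answer: 16

Derivation:
Initial committed: {b=13, c=12, d=17}
Op 1: UPDATE d=16 (auto-commit; committed d=16)
Op 2: BEGIN: in_txn=True, pending={}
Op 3: COMMIT: merged [] into committed; committed now {b=13, c=12, d=16}
Op 4: UPDATE c=9 (auto-commit; committed c=9)
Op 5: BEGIN: in_txn=True, pending={}
After op 5: visible(d) = 16 (pending={}, committed={b=13, c=9, d=16})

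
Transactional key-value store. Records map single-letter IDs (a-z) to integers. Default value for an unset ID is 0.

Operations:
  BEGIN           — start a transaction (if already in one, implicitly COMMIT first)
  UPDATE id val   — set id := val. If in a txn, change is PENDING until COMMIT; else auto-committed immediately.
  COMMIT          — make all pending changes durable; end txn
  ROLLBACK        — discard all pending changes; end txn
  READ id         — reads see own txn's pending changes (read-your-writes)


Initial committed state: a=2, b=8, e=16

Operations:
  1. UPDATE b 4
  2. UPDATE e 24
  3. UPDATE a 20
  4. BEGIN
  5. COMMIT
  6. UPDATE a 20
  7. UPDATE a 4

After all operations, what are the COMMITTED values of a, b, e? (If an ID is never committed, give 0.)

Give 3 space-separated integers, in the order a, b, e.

Initial committed: {a=2, b=8, e=16}
Op 1: UPDATE b=4 (auto-commit; committed b=4)
Op 2: UPDATE e=24 (auto-commit; committed e=24)
Op 3: UPDATE a=20 (auto-commit; committed a=20)
Op 4: BEGIN: in_txn=True, pending={}
Op 5: COMMIT: merged [] into committed; committed now {a=20, b=4, e=24}
Op 6: UPDATE a=20 (auto-commit; committed a=20)
Op 7: UPDATE a=4 (auto-commit; committed a=4)
Final committed: {a=4, b=4, e=24}

Answer: 4 4 24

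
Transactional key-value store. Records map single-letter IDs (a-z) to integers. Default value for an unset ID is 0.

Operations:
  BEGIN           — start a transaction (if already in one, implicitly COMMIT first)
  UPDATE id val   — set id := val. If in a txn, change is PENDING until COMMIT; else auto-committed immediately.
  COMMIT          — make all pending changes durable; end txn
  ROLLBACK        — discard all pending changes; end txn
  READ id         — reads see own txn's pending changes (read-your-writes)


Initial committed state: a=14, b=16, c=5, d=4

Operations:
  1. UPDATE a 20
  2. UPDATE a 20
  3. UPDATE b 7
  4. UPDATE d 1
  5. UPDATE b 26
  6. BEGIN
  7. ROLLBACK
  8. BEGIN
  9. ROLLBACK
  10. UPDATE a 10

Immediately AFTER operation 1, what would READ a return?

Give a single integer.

Answer: 20

Derivation:
Initial committed: {a=14, b=16, c=5, d=4}
Op 1: UPDATE a=20 (auto-commit; committed a=20)
After op 1: visible(a) = 20 (pending={}, committed={a=20, b=16, c=5, d=4})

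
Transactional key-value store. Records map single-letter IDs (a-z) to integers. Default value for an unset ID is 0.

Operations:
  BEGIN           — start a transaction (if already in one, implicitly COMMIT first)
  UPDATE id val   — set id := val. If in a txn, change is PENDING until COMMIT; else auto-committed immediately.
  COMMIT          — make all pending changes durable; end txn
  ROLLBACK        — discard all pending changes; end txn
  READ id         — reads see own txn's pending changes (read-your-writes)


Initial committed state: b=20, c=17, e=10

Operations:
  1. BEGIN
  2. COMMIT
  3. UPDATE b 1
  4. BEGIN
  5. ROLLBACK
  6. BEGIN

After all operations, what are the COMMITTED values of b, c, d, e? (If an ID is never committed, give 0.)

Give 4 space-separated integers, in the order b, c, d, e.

Initial committed: {b=20, c=17, e=10}
Op 1: BEGIN: in_txn=True, pending={}
Op 2: COMMIT: merged [] into committed; committed now {b=20, c=17, e=10}
Op 3: UPDATE b=1 (auto-commit; committed b=1)
Op 4: BEGIN: in_txn=True, pending={}
Op 5: ROLLBACK: discarded pending []; in_txn=False
Op 6: BEGIN: in_txn=True, pending={}
Final committed: {b=1, c=17, e=10}

Answer: 1 17 0 10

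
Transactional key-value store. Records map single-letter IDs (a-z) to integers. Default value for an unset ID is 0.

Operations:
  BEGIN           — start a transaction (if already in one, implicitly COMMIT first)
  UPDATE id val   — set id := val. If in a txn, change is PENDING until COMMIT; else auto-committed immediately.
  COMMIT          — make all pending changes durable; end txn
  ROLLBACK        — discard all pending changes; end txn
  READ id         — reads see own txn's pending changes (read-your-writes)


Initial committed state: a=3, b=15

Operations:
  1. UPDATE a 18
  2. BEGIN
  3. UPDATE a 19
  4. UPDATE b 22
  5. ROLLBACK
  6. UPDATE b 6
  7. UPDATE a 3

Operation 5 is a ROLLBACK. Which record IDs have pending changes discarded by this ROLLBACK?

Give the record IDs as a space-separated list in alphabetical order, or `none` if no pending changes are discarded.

Answer: a b

Derivation:
Initial committed: {a=3, b=15}
Op 1: UPDATE a=18 (auto-commit; committed a=18)
Op 2: BEGIN: in_txn=True, pending={}
Op 3: UPDATE a=19 (pending; pending now {a=19})
Op 4: UPDATE b=22 (pending; pending now {a=19, b=22})
Op 5: ROLLBACK: discarded pending ['a', 'b']; in_txn=False
Op 6: UPDATE b=6 (auto-commit; committed b=6)
Op 7: UPDATE a=3 (auto-commit; committed a=3)
ROLLBACK at op 5 discards: ['a', 'b']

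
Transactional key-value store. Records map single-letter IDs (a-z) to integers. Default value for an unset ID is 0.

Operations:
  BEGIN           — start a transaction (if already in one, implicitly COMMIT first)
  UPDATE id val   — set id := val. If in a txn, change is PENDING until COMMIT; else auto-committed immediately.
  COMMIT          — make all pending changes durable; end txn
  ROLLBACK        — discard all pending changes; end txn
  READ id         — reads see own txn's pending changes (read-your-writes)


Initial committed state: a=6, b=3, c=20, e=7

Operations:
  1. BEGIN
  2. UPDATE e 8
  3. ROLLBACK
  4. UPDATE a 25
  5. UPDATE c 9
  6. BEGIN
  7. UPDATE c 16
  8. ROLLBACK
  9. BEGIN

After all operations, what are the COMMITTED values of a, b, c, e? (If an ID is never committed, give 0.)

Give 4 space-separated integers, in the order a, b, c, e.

Answer: 25 3 9 7

Derivation:
Initial committed: {a=6, b=3, c=20, e=7}
Op 1: BEGIN: in_txn=True, pending={}
Op 2: UPDATE e=8 (pending; pending now {e=8})
Op 3: ROLLBACK: discarded pending ['e']; in_txn=False
Op 4: UPDATE a=25 (auto-commit; committed a=25)
Op 5: UPDATE c=9 (auto-commit; committed c=9)
Op 6: BEGIN: in_txn=True, pending={}
Op 7: UPDATE c=16 (pending; pending now {c=16})
Op 8: ROLLBACK: discarded pending ['c']; in_txn=False
Op 9: BEGIN: in_txn=True, pending={}
Final committed: {a=25, b=3, c=9, e=7}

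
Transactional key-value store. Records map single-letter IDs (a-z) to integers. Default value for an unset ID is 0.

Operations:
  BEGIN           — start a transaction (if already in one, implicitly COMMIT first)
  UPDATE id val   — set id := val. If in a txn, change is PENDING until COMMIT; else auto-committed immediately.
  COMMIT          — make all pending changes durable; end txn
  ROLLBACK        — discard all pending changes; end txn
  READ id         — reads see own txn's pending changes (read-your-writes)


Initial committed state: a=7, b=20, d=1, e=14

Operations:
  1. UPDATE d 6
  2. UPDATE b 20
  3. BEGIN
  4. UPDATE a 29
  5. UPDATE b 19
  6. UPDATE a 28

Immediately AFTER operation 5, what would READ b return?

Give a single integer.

Answer: 19

Derivation:
Initial committed: {a=7, b=20, d=1, e=14}
Op 1: UPDATE d=6 (auto-commit; committed d=6)
Op 2: UPDATE b=20 (auto-commit; committed b=20)
Op 3: BEGIN: in_txn=True, pending={}
Op 4: UPDATE a=29 (pending; pending now {a=29})
Op 5: UPDATE b=19 (pending; pending now {a=29, b=19})
After op 5: visible(b) = 19 (pending={a=29, b=19}, committed={a=7, b=20, d=6, e=14})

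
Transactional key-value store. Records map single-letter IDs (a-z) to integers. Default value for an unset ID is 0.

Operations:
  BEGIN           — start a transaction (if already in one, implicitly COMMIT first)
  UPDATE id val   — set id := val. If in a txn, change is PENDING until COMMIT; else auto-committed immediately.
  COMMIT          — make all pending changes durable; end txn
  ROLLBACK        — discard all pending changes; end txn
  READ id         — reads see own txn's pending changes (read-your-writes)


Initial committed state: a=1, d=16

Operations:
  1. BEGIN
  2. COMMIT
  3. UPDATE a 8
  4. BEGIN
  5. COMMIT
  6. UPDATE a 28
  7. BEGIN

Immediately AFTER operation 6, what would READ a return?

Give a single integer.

Initial committed: {a=1, d=16}
Op 1: BEGIN: in_txn=True, pending={}
Op 2: COMMIT: merged [] into committed; committed now {a=1, d=16}
Op 3: UPDATE a=8 (auto-commit; committed a=8)
Op 4: BEGIN: in_txn=True, pending={}
Op 5: COMMIT: merged [] into committed; committed now {a=8, d=16}
Op 6: UPDATE a=28 (auto-commit; committed a=28)
After op 6: visible(a) = 28 (pending={}, committed={a=28, d=16})

Answer: 28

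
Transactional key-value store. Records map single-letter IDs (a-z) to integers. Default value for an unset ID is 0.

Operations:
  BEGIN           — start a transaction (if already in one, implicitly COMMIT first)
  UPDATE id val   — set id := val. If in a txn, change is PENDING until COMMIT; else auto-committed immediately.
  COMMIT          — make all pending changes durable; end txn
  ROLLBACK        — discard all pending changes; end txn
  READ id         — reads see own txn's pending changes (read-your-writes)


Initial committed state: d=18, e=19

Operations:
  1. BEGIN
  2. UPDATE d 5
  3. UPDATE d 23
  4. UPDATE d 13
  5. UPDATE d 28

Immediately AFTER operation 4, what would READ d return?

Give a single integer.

Initial committed: {d=18, e=19}
Op 1: BEGIN: in_txn=True, pending={}
Op 2: UPDATE d=5 (pending; pending now {d=5})
Op 3: UPDATE d=23 (pending; pending now {d=23})
Op 4: UPDATE d=13 (pending; pending now {d=13})
After op 4: visible(d) = 13 (pending={d=13}, committed={d=18, e=19})

Answer: 13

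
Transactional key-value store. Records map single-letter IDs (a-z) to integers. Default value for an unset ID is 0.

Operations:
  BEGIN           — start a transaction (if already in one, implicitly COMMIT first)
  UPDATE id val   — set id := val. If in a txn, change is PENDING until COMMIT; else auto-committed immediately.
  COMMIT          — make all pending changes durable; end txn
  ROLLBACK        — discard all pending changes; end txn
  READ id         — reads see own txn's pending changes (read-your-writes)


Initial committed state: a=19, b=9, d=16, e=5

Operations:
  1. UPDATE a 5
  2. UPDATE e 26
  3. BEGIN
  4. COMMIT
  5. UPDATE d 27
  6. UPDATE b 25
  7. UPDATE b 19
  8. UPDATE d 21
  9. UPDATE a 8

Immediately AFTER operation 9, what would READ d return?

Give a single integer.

Initial committed: {a=19, b=9, d=16, e=5}
Op 1: UPDATE a=5 (auto-commit; committed a=5)
Op 2: UPDATE e=26 (auto-commit; committed e=26)
Op 3: BEGIN: in_txn=True, pending={}
Op 4: COMMIT: merged [] into committed; committed now {a=5, b=9, d=16, e=26}
Op 5: UPDATE d=27 (auto-commit; committed d=27)
Op 6: UPDATE b=25 (auto-commit; committed b=25)
Op 7: UPDATE b=19 (auto-commit; committed b=19)
Op 8: UPDATE d=21 (auto-commit; committed d=21)
Op 9: UPDATE a=8 (auto-commit; committed a=8)
After op 9: visible(d) = 21 (pending={}, committed={a=8, b=19, d=21, e=26})

Answer: 21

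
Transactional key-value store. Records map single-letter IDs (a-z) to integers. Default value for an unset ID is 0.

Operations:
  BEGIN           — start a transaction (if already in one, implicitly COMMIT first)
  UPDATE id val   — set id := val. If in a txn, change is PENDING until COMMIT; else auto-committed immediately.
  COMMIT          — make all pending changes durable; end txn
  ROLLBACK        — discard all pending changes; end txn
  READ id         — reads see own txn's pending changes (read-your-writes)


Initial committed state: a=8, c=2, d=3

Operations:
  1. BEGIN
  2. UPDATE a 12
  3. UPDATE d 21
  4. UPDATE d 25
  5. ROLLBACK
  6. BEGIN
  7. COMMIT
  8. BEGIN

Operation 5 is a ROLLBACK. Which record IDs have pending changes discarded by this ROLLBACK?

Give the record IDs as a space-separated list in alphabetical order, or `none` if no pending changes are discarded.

Initial committed: {a=8, c=2, d=3}
Op 1: BEGIN: in_txn=True, pending={}
Op 2: UPDATE a=12 (pending; pending now {a=12})
Op 3: UPDATE d=21 (pending; pending now {a=12, d=21})
Op 4: UPDATE d=25 (pending; pending now {a=12, d=25})
Op 5: ROLLBACK: discarded pending ['a', 'd']; in_txn=False
Op 6: BEGIN: in_txn=True, pending={}
Op 7: COMMIT: merged [] into committed; committed now {a=8, c=2, d=3}
Op 8: BEGIN: in_txn=True, pending={}
ROLLBACK at op 5 discards: ['a', 'd']

Answer: a d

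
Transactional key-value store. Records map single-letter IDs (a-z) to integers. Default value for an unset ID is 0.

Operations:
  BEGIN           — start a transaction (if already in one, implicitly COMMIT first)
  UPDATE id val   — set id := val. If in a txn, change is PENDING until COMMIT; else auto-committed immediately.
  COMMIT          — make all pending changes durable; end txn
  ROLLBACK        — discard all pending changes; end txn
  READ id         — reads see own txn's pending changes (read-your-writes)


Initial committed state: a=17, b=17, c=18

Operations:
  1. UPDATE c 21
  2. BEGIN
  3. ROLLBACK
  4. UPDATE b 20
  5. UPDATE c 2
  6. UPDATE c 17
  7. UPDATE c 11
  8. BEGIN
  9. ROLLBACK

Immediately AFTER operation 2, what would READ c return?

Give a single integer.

Initial committed: {a=17, b=17, c=18}
Op 1: UPDATE c=21 (auto-commit; committed c=21)
Op 2: BEGIN: in_txn=True, pending={}
After op 2: visible(c) = 21 (pending={}, committed={a=17, b=17, c=21})

Answer: 21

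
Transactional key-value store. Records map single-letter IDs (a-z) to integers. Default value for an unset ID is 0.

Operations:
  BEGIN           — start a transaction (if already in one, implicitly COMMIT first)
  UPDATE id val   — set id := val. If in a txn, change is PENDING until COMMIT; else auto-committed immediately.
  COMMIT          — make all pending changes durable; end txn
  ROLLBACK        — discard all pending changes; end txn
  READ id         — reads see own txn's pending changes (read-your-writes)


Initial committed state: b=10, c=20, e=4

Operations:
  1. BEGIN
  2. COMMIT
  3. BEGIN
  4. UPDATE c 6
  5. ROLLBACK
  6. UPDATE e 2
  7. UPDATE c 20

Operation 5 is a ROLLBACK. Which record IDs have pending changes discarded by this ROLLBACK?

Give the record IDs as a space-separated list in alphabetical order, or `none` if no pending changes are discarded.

Initial committed: {b=10, c=20, e=4}
Op 1: BEGIN: in_txn=True, pending={}
Op 2: COMMIT: merged [] into committed; committed now {b=10, c=20, e=4}
Op 3: BEGIN: in_txn=True, pending={}
Op 4: UPDATE c=6 (pending; pending now {c=6})
Op 5: ROLLBACK: discarded pending ['c']; in_txn=False
Op 6: UPDATE e=2 (auto-commit; committed e=2)
Op 7: UPDATE c=20 (auto-commit; committed c=20)
ROLLBACK at op 5 discards: ['c']

Answer: c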